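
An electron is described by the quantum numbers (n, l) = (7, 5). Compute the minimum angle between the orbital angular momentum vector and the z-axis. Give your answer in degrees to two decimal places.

|L| = √(l(l+1)) ℏ = √30 ℏ.
The smallest angle corresponds to the largest L_z, i.e. m_l = l = 5, giving L_z = 5ℏ.
cos θ_min = 5/√30, so θ_min ≈ 24.09°.

θ_min ≈ 24.09°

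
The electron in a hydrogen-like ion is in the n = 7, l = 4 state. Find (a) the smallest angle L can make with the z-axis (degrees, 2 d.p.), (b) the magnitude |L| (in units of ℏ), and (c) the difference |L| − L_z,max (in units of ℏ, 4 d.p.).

cos θ_min = 4/√20, so θ_min ≈ 26.57°.
|L| = ℏ√(4·5) = 2√5 ℏ ≈ 4.472ℏ.
|L| − L_z,max = (2√5 − 4)ℏ ≈ 0.4721ℏ.

θ_min ≈ 26.57°; |L| = 2√5 ℏ ≈ 4.472ℏ; |L|−L_z,max ≈ 0.4721ℏ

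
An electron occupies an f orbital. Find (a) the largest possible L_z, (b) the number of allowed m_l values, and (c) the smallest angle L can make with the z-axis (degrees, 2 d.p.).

L_z,max = 3ℏ; 7 values; θ_min ≈ 30.00°

An f state has l = 3.
L_z,max = lℏ = 3ℏ.
There are 2l+1 = 7 values of m_l.
cos θ_min = 3/√12, so θ_min ≈ 30.00°.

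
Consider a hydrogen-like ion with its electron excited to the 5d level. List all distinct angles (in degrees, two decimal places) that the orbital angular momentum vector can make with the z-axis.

θ ∈ {35.26°, 65.91°, 90.00°, 114.09°, 144.74°}

The 5d level has l = 2.
|L| = ℏ√(l(l+1)) = √6 ℏ.
cos θ = m_l/√6 for each m_l ∈ {-2, -1, 0, 1, 2}.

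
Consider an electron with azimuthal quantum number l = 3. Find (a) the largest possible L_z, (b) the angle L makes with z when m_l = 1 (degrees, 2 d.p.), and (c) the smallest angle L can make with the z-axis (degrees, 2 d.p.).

L_z,max = 3ℏ; θ(m_l=1) ≈ 73.22°; θ_min ≈ 30.00°

L_z,max = lℏ = 3ℏ.
For m_l = 1: cos θ = 1/√12, θ ≈ 73.22°.
cos θ_min = 3/√12, so θ_min ≈ 30.00°.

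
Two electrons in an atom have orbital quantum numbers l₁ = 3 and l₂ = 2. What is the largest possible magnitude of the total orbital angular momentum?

|L_tot|_max = √30 ℏ ≈ 5.477ℏ

By the triangle rule, |l₁ − l₂| ≤ L ≤ l₁ + l₂.
L ∈ {1, 2, 3, 4, 5}.
The largest magnitude corresponds to L = 5: |L_tot| = ℏ√(5·6) = √30 ℏ.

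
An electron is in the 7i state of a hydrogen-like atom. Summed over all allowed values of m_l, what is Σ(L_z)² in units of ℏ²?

Σ(L_z)² = 182 ℏ²

7i means n = 7, l = 6.
The allowed m_l values are -6, -5, -4, -3, -2, -1, 0, 1, 2, 3, 4, 5, 6.
Σ m_l² = l(l+1)(2l+1)/3 = 6·7·13/3 = 182.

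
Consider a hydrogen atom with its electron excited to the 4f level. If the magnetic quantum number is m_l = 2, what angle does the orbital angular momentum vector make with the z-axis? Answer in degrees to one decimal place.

The 4f level has l = 3.
|L| = ℏ√(l(l+1)) = 2√3 ℏ.
L_z = m_l ℏ = 2ℏ.
cos θ = L_z/|L| = 2/√12, so θ ≈ 54.7°.

θ ≈ 54.7°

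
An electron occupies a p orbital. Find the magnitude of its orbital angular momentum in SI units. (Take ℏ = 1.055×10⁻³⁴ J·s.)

For a p orbital, l = 1.
|L| = ℏ√(l(l+1)) = ℏ√(1·2) = √2 ℏ
Numerically, |L| = 1.414 × (1.055×10⁻³⁴ J·s) = 1.492×10⁻³⁴ J·s.

|L| = 1.492×10⁻³⁴ J·s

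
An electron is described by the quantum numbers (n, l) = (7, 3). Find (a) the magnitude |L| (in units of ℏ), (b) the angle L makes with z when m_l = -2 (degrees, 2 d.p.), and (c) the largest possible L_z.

|L| = 2√3 ℏ ≈ 3.464ℏ; θ(m_l=-2) ≈ 125.26°; L_z,max = 3ℏ

|L| = ℏ√(3·4) = 2√3 ℏ ≈ 3.464ℏ.
For m_l = -2: cos θ = -2/√12, θ ≈ 125.26°.
L_z,max = lℏ = 3ℏ.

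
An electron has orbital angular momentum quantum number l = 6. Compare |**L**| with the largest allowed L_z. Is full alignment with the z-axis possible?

No: L_z,max = 6ℏ < |L| = √42 ℏ ≈ 6.481ℏ

|L| = √42 ℏ ≈ 6.4807ℏ, while L_z,max = lℏ = 6ℏ.
Since |L| > L_z,max, the vector can never point exactly along z; the closest it comes is θ_min = arccos(6/√42) ≈ 22.2°.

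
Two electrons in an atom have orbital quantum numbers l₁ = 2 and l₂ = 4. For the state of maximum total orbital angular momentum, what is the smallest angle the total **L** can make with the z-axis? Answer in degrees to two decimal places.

The total orbital quantum number L ranges from |l₁ − l₂| to l₁ + l₂ in integer steps.
Allowed values: L = 2, 3, 4, 5, 6.
The maximum is L = 6, with |L_tot| = ℏ√(6·7) = √42 ℏ.
The minimum angle with z is arccos(6/√42) ≈ 22.21°.

θ_min ≈ 22.21°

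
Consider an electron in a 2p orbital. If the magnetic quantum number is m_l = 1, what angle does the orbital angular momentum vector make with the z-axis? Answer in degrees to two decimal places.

θ ≈ 45.00°

For 2p, l = 1.
|L| = √(l(l+1)) ℏ = √2 ℏ.
L_z = m_l ℏ = 1ℏ.
cos θ = L_z/|L| = 1/√2, so θ ≈ 45.00°.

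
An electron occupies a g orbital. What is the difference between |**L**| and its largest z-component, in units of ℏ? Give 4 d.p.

|L| − L_z,max ≈ 0.4721ℏ

A g state has l = 4.
|L| = 2√5 ℏ ≈ 4.4721ℏ, while L_z,max = lℏ = 4ℏ.
The difference is (2√5 − 4)ℏ ≈ 0.4721ℏ.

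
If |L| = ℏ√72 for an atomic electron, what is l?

|L| = ℏ√(l(l+1)), so l(l+1) = 72.
The positive root is l = 8.

l = 8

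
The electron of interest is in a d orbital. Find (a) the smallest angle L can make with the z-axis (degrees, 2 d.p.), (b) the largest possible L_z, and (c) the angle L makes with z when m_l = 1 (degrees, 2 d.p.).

θ_min ≈ 35.26°; L_z,max = 2ℏ; θ(m_l=1) ≈ 65.91°

D corresponds to l = 2.
cos θ_min = 2/√6, so θ_min ≈ 35.26°.
L_z,max = lℏ = 2ℏ.
For m_l = 1: cos θ = 1/√6, θ ≈ 65.91°.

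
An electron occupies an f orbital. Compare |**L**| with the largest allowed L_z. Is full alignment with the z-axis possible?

For an f orbital, l = 3.
|L| = 2√3 ℏ ≈ 3.4641ℏ, while L_z,max = lℏ = 3ℏ.
Since |L| > L_z,max, the vector can never point exactly along z; the closest it comes is θ_min = arccos(3/√12) ≈ 30.0°.

No: L_z,max = 3ℏ < |L| = 2√3 ℏ ≈ 3.464ℏ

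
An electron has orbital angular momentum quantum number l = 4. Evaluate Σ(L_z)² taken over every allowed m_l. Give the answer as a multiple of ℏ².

m_l runs from −4 to 4, i.e. {-4, -3, -2, -1, 0, 1, 2, 3, 4}.
Σ m_l² = l(l+1)(2l+1)/3 = 4·5·9/3 = 60.

Σ(L_z)² = 60 ℏ²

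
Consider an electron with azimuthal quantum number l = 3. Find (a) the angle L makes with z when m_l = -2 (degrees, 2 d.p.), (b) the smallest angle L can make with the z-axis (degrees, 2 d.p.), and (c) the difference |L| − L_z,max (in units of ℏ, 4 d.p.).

θ(m_l=-2) ≈ 125.26°; θ_min ≈ 30.00°; |L|−L_z,max ≈ 0.4641ℏ

For m_l = -2: cos θ = -2/√12, θ ≈ 125.26°.
cos θ_min = 3/√12, so θ_min ≈ 30.00°.
|L| − L_z,max = (2√3 − 3)ℏ ≈ 0.4641ℏ.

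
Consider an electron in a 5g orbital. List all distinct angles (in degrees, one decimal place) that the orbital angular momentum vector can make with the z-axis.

θ ∈ {26.6°, 47.9°, 63.4°, 77.1°, 90.0°, 102.9°, 116.6°, 132.1°, 153.4°}

For 5g, l = 4.
|L| = ℏ√(l(l+1)) = 2√5 ℏ.
cos θ = m_l/√20 for each m_l ∈ {-4, -3, -2, -1, 0, 1, 2, 3, 4}.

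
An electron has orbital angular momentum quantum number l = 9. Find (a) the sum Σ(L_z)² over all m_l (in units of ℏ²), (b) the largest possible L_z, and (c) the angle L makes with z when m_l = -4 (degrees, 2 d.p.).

Σ(L_z)² = 570 ℏ²; L_z,max = 9ℏ; θ(m_l=-4) ≈ 114.94°

Σ m_l² = 570, so Σ(L_z)² = 570 ℏ².
L_z,max = lℏ = 9ℏ.
For m_l = -4: cos θ = -4/√90, θ ≈ 114.94°.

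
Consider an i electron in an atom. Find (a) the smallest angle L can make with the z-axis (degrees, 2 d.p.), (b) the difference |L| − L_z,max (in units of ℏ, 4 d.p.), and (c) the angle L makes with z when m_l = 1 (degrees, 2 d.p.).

The letter i corresponds to l = 6.
cos θ_min = 6/√42, so θ_min ≈ 22.21°.
|L| − L_z,max = (√42 − 6)ℏ ≈ 0.4807ℏ.
For m_l = 1: cos θ = 1/√42, θ ≈ 81.12°.

θ_min ≈ 22.21°; |L|−L_z,max ≈ 0.4807ℏ; θ(m_l=1) ≈ 81.12°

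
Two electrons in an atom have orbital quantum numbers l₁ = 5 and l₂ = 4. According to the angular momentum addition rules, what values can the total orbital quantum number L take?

L = 1, 2, 3, 4, 5, 6, 7, 8, 9

The total orbital quantum number L ranges from |l₁ − l₂| to l₁ + l₂ in integer steps.
So L can be 1, 2, 3, 4, 5, 6, 7, 8, 9.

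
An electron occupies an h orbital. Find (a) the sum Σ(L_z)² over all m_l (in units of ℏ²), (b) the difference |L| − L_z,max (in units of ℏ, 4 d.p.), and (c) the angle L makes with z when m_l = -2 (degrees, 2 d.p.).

Σ(L_z)² = 110 ℏ²; |L|−L_z,max ≈ 0.4772ℏ; θ(m_l=-2) ≈ 111.42°

An h state has l = 5.
Σ m_l² = 110, so Σ(L_z)² = 110 ℏ².
|L| − L_z,max = (√30 − 5)ℏ ≈ 0.4772ℏ.
For m_l = -2: cos θ = -2/√30, θ ≈ 111.42°.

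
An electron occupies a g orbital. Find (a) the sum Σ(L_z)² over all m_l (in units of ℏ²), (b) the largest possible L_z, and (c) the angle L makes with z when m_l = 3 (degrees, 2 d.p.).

For a g orbital, l = 4.
Σ m_l² = 60, so Σ(L_z)² = 60 ℏ².
L_z,max = lℏ = 4ℏ.
For m_l = 3: cos θ = 3/√20, θ ≈ 47.87°.

Σ(L_z)² = 60 ℏ²; L_z,max = 4ℏ; θ(m_l=3) ≈ 47.87°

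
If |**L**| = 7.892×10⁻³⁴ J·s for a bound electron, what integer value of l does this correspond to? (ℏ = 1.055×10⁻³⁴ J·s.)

|L|/ℏ = (7.892×10⁻³⁴)/(1.055×10⁻³⁴) ≈ 7.481.
Set l(l+1) = 55.96; the integer solution is l = 7.

l = 7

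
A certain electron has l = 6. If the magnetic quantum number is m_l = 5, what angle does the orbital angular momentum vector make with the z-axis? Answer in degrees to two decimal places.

θ ≈ 39.51°

|L| = ℏ√(l(l+1)) = √42 ℏ.
L_z = m_l ℏ = 5ℏ.
cos θ = L_z/|L| = 5/√42, so θ ≈ 39.51°.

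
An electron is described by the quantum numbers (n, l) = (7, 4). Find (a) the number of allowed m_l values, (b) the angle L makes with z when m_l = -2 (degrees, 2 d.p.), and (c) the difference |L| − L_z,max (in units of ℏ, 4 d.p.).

9 values; θ(m_l=-2) ≈ 116.57°; |L|−L_z,max ≈ 0.4721ℏ

There are 2l+1 = 9 values of m_l.
For m_l = -2: cos θ = -2/√20, θ ≈ 116.57°.
|L| − L_z,max = (2√5 − 4)ℏ ≈ 0.4721ℏ.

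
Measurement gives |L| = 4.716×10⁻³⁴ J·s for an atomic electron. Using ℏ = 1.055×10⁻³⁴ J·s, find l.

Dividing by ℏ: |L|/ℏ ≈ 4.470.
l(l+1) ≈ 4.470² ≈ 19.98, so l = 4.

l = 4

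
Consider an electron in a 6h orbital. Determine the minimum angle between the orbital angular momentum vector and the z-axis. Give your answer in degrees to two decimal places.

θ_min ≈ 24.09°

For 6h, l = 5.
|L|² = l(l+1)ℏ² = 30ℏ², so |L| = √30 ℏ.
The smallest angle corresponds to the largest L_z, i.e. m_l = l = 5, giving L_z = 5ℏ.
cos θ_min = 5/√30, so θ_min ≈ 24.09°.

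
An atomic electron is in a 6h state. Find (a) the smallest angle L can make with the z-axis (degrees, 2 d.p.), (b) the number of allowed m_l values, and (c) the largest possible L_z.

θ_min ≈ 24.09°; 11 values; L_z,max = 5ℏ

6h means n = 6, l = 5.
cos θ_min = 5/√30, so θ_min ≈ 24.09°.
There are 2l+1 = 11 values of m_l.
L_z,max = lℏ = 5ℏ.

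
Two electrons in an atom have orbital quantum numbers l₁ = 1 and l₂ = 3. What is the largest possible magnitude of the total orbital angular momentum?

By the triangle rule, |l₁ − l₂| ≤ L ≤ l₁ + l₂.
L ∈ {2, 3, 4}.
The largest magnitude corresponds to L = 4: |L_tot| = ℏ√(4·5) = 2√5 ℏ.

|L_tot|_max = 2√5 ℏ ≈ 4.472ℏ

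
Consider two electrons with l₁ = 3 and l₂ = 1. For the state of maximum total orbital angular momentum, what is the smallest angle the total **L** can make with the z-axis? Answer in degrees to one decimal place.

Angular momentum addition gives L = |l₁ − l₂|, …, l₁ + l₂.
Allowed values: L = 2, 3, 4.
The maximum is L = 4, with |L_tot| = ℏ√(4·5) = 2√5 ℏ.
The minimum angle with z is arccos(4/√20) ≈ 26.6°.

θ_min ≈ 26.6°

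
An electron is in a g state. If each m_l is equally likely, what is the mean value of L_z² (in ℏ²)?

⟨L_z²⟩ = 6.667 ℏ²

For a g orbital, l = 4.
The allowed m_l values are -4, -3, -2, -1, 0, 1, 2, 3, 4.
⟨L_z²⟩ = ℏ²·l(l+1)/3 = 6.667ℏ².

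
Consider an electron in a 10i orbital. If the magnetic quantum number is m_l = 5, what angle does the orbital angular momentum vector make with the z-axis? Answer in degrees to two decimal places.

θ ≈ 39.51°

10i means n = 10, l = 6.
|L| = ℏ√(l(l+1)) = √42 ℏ.
L_z = m_l ℏ = 5ℏ.
cos θ = L_z/|L| = 5/√42, so θ ≈ 39.51°.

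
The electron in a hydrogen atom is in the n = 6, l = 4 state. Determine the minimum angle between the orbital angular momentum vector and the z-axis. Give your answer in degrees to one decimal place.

θ_min ≈ 26.6°

|L|² = l(l+1)ℏ² = 20ℏ², so |L| = 2√5 ℏ.
The smallest angle corresponds to the largest L_z, i.e. m_l = l = 4, giving L_z = 4ℏ.
cos θ_min = 4/√20, so θ_min ≈ 26.6°.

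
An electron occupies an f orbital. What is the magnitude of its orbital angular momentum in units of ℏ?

An f state has l = 3.
|L| = ℏ√(l(l+1)) = ℏ√(3·4) = 2√3 ℏ

|L| = 2√3 ℏ ≈ 3.464ℏ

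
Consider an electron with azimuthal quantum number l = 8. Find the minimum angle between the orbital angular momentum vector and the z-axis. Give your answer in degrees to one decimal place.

|L| = √(l(l+1)) ℏ = 6√2 ℏ.
The smallest angle corresponds to the largest L_z, i.e. m_l = l = 8, giving L_z = 8ℏ.
cos θ_min = 8/√72, so θ_min ≈ 19.5°.

θ_min ≈ 19.5°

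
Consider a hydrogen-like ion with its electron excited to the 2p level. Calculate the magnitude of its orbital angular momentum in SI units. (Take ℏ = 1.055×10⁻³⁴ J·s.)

The 2p level has l = 1.
|L| = ℏ√(l(l+1)) = ℏ√(1·2) = √2 ℏ
Numerically, |L| = 1.414 × (1.055×10⁻³⁴ J·s) = 1.492×10⁻³⁴ J·s.

|L| = 1.492×10⁻³⁴ J·s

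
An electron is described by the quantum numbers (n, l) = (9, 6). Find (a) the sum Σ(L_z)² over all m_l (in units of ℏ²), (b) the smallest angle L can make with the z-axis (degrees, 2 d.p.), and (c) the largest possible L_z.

Σ m_l² = 182, so Σ(L_z)² = 182 ℏ².
cos θ_min = 6/√42, so θ_min ≈ 22.21°.
L_z,max = lℏ = 6ℏ.

Σ(L_z)² = 182 ℏ²; θ_min ≈ 22.21°; L_z,max = 6ℏ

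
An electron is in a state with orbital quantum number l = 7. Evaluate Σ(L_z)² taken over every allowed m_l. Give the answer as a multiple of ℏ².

m_l ∈ {-7, -6, -5, -4, -3, -2, -1, 0, 1, 2, 3, 4, 5, 6, 7}.
Σ m_l² = l(l+1)(2l+1)/3 = 7·8·15/3 = 280.

Σ(L_z)² = 280 ℏ²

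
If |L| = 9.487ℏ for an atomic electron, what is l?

Since |L|² = l(l+1)ℏ², l(l+1) = 90.
l² + l − 90 = 0 ⇒ l = 9.

l = 9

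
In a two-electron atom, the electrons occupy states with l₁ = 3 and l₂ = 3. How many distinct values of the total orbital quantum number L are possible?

The total orbital quantum number L ranges from |l₁ − l₂| to l₁ + l₂ in integer steps.
Allowed values: L = 0, 1, 2, 3, 4, 5, 6.
That is 7 values.

7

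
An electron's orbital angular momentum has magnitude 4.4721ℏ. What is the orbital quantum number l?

|L| = ℏ√(l(l+1)), so l(l+1) = 20.
The positive root is l = 4.

l = 4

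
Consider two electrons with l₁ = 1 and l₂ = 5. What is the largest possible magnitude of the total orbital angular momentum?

L runs from |1 − 5| = 4 to 1 + 5 = 6.
So L can be 4, 5, 6.
The largest magnitude corresponds to L = 6: |L_tot| = ℏ√(6·7) = √42 ℏ.

|L_tot|_max = √42 ℏ ≈ 6.481ℏ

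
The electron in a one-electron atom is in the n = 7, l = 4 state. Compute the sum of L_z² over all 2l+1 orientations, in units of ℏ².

m_l ∈ {-4, -3, -2, -1, 0, 1, 2, 3, 4}.
Σ m_l² = l(l+1)(2l+1)/3 = 4·5·9/3 = 60.

Σ(L_z)² = 60 ℏ²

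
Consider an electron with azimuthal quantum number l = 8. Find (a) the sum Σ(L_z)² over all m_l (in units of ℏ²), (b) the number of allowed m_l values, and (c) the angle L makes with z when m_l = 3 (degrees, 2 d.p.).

Σ(L_z)² = 408 ℏ²; 17 values; θ(m_l=3) ≈ 69.30°

Σ m_l² = 408, so Σ(L_z)² = 408 ℏ².
There are 2l+1 = 17 values of m_l.
For m_l = 3: cos θ = 3/√72, θ ≈ 69.30°.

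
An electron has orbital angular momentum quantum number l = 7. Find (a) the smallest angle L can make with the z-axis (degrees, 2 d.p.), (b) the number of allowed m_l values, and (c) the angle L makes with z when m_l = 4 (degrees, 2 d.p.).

θ_min ≈ 20.70°; 15 values; θ(m_l=4) ≈ 57.69°

cos θ_min = 7/√56, so θ_min ≈ 20.70°.
There are 2l+1 = 15 values of m_l.
For m_l = 4: cos θ = 4/√56, θ ≈ 57.69°.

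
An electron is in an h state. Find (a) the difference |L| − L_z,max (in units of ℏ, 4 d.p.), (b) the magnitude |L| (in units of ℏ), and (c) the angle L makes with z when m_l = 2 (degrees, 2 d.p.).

|L|−L_z,max ≈ 0.4772ℏ; |L| = √30 ℏ ≈ 5.477ℏ; θ(m_l=2) ≈ 68.58°

For an h orbital, l = 5.
|L| − L_z,max = (√30 − 5)ℏ ≈ 0.4772ℏ.
|L| = ℏ√(5·6) = √30 ℏ ≈ 5.477ℏ.
For m_l = 2: cos θ = 2/√30, θ ≈ 68.58°.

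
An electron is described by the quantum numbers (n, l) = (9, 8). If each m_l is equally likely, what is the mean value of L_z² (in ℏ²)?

⟨L_z²⟩ = 24 ℏ²

m_l runs from −8 to 8, i.e. {-8, -7, -6, -5, -4, -3, -2, -1, 0, 1, 2, 3, 4, 5, 6, 7, 8}.
⟨L_z²⟩ = ℏ²·l(l+1)/3 = 24ℏ².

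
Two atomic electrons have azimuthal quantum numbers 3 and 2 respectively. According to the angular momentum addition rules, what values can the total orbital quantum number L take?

L = 1, 2, 3, 4, 5

By the triangle rule, |l₁ − l₂| ≤ L ≤ l₁ + l₂.
Allowed values: L = 1, 2, 3, 4, 5.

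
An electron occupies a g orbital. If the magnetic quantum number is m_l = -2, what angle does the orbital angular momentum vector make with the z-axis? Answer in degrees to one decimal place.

θ ≈ 116.6°

A g state has l = 4.
|L|² = l(l+1)ℏ² = 20ℏ², so |L| = 2√5 ℏ.
L_z = m_l ℏ = −2ℏ.
cos θ = L_z/|L| = -2/√20, so θ ≈ 116.6°.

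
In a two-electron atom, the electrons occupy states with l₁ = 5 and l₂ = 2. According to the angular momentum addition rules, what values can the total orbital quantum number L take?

By the triangle rule, |l₁ − l₂| ≤ L ≤ l₁ + l₂.
L ∈ {3, 4, 5, 6, 7}.

L = 3, 4, 5, 6, 7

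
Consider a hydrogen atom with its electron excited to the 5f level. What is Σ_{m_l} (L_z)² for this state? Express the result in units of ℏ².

The 5f level has l = 3.
The allowed m_l values are -3, -2, -1, 0, 1, 2, 3.
Summing m² from −3 to 3: Σ m_l² = 28.

Σ(L_z)² = 28 ℏ²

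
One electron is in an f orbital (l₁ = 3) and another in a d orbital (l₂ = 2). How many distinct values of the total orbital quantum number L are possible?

5

Angular momentum addition gives L = |l₁ − l₂|, …, l₁ + l₂.
L ∈ {1, 2, 3, 4, 5}.
That is 5 values.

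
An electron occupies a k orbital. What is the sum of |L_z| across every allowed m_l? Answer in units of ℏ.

For a k orbital, l = 7.
The allowed m_l values are -7, -6, -5, -4, -3, -2, -1, 0, 1, 2, 3, 4, 5, 6, 7.
Σ|m_l| = 2(1+2+…+7) = 56.

Σ|L_z| = 56 ℏ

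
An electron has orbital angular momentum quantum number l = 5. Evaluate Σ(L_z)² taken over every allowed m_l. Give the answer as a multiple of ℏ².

The allowed m_l values are -5, -4, -3, -2, -1, 0, 1, 2, 3, 4, 5.
Σ m_l² = 2·(1 + 4 + 9 + 16 + 25) = 110.

Σ(L_z)² = 110 ℏ²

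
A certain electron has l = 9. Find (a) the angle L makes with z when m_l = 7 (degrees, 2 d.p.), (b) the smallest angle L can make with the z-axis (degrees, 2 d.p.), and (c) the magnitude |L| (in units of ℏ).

For m_l = 7: cos θ = 7/√90, θ ≈ 42.45°.
cos θ_min = 9/√90, so θ_min ≈ 18.43°.
|L| = ℏ√(9·10) = 3√10 ℏ ≈ 9.487ℏ.

θ(m_l=7) ≈ 42.45°; θ_min ≈ 18.43°; |L| = 3√10 ℏ ≈ 9.487ℏ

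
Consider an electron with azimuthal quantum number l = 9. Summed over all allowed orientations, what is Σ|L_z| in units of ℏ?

The allowed m_l values are -9, -8, -7, -6, -5, -4, -3, -2, -1, 0, 1, 2, 3, 4, 5, 6, 7, 8, 9.
Σ|m_l| = 2·9(9+1)/2 = 90.

Σ|L_z| = 90 ℏ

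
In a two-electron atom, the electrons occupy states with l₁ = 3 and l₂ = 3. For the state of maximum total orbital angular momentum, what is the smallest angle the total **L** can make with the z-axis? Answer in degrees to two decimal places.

θ_min ≈ 22.21°

L runs from |3 − 3| = 0 to 3 + 3 = 6.
So L can be 0, 1, 2, 3, 4, 5, 6.
The maximum is L = 6, with |L_tot| = ℏ√(6·7) = √42 ℏ.
The minimum angle with z is arccos(6/√42) ≈ 22.21°.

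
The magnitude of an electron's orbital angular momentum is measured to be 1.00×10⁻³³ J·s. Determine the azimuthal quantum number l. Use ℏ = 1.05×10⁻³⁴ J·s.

Dividing by ℏ: |L|/ℏ ≈ 9.524.
l(l+1) ≈ 9.524² ≈ 90.70, so l = 9.

l = 9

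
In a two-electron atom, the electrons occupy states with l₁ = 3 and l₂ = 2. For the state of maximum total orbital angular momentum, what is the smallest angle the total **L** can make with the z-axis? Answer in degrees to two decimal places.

θ_min ≈ 24.09°

Angular momentum addition gives L = |l₁ − l₂|, …, l₁ + l₂.
Allowed values: L = 1, 2, 3, 4, 5.
The maximum is L = 5, with |L_tot| = ℏ√(5·6) = √30 ℏ.
The minimum angle with z is arccos(5/√30) ≈ 24.09°.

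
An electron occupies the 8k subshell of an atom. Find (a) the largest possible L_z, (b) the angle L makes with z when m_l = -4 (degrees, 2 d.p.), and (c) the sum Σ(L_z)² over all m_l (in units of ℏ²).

L_z,max = 7ℏ; θ(m_l=-4) ≈ 122.31°; Σ(L_z)² = 280 ℏ²

8k means n = 8, l = 7.
L_z,max = lℏ = 7ℏ.
For m_l = -4: cos θ = -4/√56, θ ≈ 122.31°.
Σ m_l² = 280, so Σ(L_z)² = 280 ℏ².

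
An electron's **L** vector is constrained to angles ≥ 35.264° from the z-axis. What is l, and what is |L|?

l = 2, |L| = √6 ℏ ≈ 2.449ℏ

cos θ_min = l/√(l(l+1)) = √(l/(l+1)), so l/(l+1) = cos²(35.264°) = 0.6667.
l = cos²θ/sin²θ ≈ 2.
Then |L| = ℏ√(2·3) = √6 ℏ.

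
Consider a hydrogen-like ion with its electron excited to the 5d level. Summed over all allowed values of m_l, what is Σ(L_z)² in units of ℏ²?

Σ(L_z)² = 10 ℏ²

The 5d level has l = 2.
m_l ∈ {-2, -1, 0, 1, 2}.
Σ m_l² = 2·(1 + 4) = 10.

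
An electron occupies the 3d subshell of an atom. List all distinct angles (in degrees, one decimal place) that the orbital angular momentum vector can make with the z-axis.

θ ∈ {35.3°, 65.9°, 90.0°, 114.1°, 144.7°}

The 3d subshell has l = 2.
|L| = ℏ√(l(l+1)) = √6 ℏ.
cos θ = m_l/√6 for each m_l ∈ {-2, -1, 0, 1, 2}.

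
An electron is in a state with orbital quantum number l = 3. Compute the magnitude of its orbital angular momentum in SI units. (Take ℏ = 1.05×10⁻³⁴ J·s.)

|L| = 3.64×10⁻³⁴ J·s

|L| = ℏ√(l(l+1)) = ℏ√(3·4) = 2√3 ℏ
Numerically, |L| = 3.464 × (1.05×10⁻³⁴ J·s) = 3.64×10⁻³⁴ J·s.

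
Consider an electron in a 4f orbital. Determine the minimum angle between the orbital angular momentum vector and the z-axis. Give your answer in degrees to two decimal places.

4f means n = 4, l = 3.
|L|² = l(l+1)ℏ² = 12ℏ², so |L| = 2√3 ℏ.
The smallest angle corresponds to the largest L_z, i.e. m_l = l = 3, giving L_z = 3ℏ.
cos θ_min = 3/√12, so θ_min ≈ 30.00°.

θ_min ≈ 30.00°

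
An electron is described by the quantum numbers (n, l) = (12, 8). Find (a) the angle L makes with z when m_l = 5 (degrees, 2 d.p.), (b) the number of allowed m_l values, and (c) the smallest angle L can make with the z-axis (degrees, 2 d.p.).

For m_l = 5: cos θ = 5/√72, θ ≈ 53.90°.
There are 2l+1 = 17 values of m_l.
cos θ_min = 8/√72, so θ_min ≈ 19.47°.

θ(m_l=5) ≈ 53.90°; 17 values; θ_min ≈ 19.47°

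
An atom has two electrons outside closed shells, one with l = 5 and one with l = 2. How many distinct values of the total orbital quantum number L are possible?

5

By the triangle rule, |l₁ − l₂| ≤ L ≤ l₁ + l₂.
Allowed values: L = 3, 4, 5, 6, 7.
That is 5 values.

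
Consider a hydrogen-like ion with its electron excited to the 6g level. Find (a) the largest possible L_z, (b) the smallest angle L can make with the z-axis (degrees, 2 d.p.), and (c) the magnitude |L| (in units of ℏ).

The 6g level has l = 4.
L_z,max = lℏ = 4ℏ.
cos θ_min = 4/√20, so θ_min ≈ 26.57°.
|L| = ℏ√(4·5) = 2√5 ℏ ≈ 4.472ℏ.

L_z,max = 4ℏ; θ_min ≈ 26.57°; |L| = 2√5 ℏ ≈ 4.472ℏ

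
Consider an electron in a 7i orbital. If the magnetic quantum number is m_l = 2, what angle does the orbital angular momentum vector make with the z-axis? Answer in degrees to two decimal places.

θ ≈ 72.02°

The 7i subshell has l = 6.
|L| = √(l(l+1)) ℏ = √42 ℏ.
L_z = m_l ℏ = 2ℏ.
cos θ = L_z/|L| = 2/√42, so θ ≈ 72.02°.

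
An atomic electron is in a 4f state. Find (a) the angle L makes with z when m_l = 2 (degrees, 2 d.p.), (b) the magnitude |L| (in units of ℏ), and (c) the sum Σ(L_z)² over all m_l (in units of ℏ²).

4f means n = 4, l = 3.
For m_l = 2: cos θ = 2/√12, θ ≈ 54.74°.
|L| = ℏ√(3·4) = 2√3 ℏ ≈ 3.464ℏ.
Σ m_l² = 28, so Σ(L_z)² = 28 ℏ².

θ(m_l=2) ≈ 54.74°; |L| = 2√3 ℏ ≈ 3.464ℏ; Σ(L_z)² = 28 ℏ²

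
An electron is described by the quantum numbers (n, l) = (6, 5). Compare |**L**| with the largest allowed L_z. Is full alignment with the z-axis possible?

No: L_z,max = 5ℏ < |L| = √30 ℏ ≈ 5.477ℏ

|L| = √30 ℏ ≈ 5.4772ℏ, while L_z,max = lℏ = 5ℏ.
Since |L| > L_z,max, the vector can never point exactly along z; the closest it comes is θ_min = arccos(5/√30) ≈ 24.1°.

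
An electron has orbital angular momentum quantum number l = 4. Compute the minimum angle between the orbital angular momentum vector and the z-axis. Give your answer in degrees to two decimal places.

θ_min ≈ 26.57°

|L| = ℏ√(l(l+1)) = 2√5 ℏ.
The smallest angle corresponds to the largest L_z, i.e. m_l = l = 4, giving L_z = 4ℏ.
cos θ_min = 4/√20, so θ_min ≈ 26.57°.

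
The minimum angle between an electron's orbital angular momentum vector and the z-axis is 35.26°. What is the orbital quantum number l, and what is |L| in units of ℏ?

l = 2, |L| = √6 ℏ ≈ 2.449ℏ

At minimum angle, m_l = l, so cos θ = l/√(l(l+1)); cos²θ = l/(l+1) = 0.6667.
Solving: l = 2.
Then |L| = ℏ√(2·3) = √6 ℏ.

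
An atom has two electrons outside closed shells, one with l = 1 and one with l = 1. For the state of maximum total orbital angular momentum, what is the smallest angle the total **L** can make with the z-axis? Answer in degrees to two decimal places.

θ_min ≈ 35.26°

By the triangle rule, |l₁ − l₂| ≤ L ≤ l₁ + l₂.
So L can be 0, 1, 2.
The maximum is L = 2, with |L_tot| = ℏ√(2·3) = √6 ℏ.
The minimum angle with z is arccos(2/√6) ≈ 35.26°.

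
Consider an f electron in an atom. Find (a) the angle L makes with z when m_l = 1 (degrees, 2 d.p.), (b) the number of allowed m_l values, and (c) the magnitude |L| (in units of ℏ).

θ(m_l=1) ≈ 73.22°; 7 values; |L| = 2√3 ℏ ≈ 3.464ℏ

An f state has l = 3.
For m_l = 1: cos θ = 1/√12, θ ≈ 73.22°.
There are 2l+1 = 7 values of m_l.
|L| = ℏ√(3·4) = 2√3 ℏ ≈ 3.464ℏ.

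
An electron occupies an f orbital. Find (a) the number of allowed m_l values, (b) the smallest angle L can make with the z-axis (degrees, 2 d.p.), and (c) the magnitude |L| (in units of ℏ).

The letter f corresponds to l = 3.
There are 2l+1 = 7 values of m_l.
cos θ_min = 3/√12, so θ_min ≈ 30.00°.
|L| = ℏ√(3·4) = 2√3 ℏ ≈ 3.464ℏ.

7 values; θ_min ≈ 30.00°; |L| = 2√3 ℏ ≈ 3.464ℏ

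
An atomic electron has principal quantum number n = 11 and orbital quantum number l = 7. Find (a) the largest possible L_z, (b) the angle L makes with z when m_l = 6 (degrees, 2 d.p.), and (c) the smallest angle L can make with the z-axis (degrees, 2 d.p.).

L_z,max = lℏ = 7ℏ.
For m_l = 6: cos θ = 6/√56, θ ≈ 36.70°.
cos θ_min = 7/√56, so θ_min ≈ 20.70°.

L_z,max = 7ℏ; θ(m_l=6) ≈ 36.70°; θ_min ≈ 20.70°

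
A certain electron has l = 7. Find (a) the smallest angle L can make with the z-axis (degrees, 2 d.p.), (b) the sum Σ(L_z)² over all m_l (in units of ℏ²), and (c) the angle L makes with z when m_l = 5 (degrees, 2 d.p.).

θ_min ≈ 20.70°; Σ(L_z)² = 280 ℏ²; θ(m_l=5) ≈ 48.08°

cos θ_min = 7/√56, so θ_min ≈ 20.70°.
Σ m_l² = 280, so Σ(L_z)² = 280 ℏ².
For m_l = 5: cos θ = 5/√56, θ ≈ 48.08°.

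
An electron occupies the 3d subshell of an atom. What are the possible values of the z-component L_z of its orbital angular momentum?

L_z ∈ {−2ℏ, −ℏ, 0, ℏ, 2ℏ}

3d means n = 3, l = 2.
L_z = m_l ℏ with m_l ranging from −l to +l in integer steps.
For l = 2: m_l ∈ {-2, -1, 0, 1, 2}.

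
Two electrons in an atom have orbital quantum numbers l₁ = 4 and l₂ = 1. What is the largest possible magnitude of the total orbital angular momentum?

Angular momentum addition gives L = |l₁ − l₂|, …, l₁ + l₂.
So L can be 3, 4, 5.
The largest magnitude corresponds to L = 5: |L_tot| = ℏ√(5·6) = √30 ℏ.

|L_tot|_max = √30 ℏ ≈ 5.477ℏ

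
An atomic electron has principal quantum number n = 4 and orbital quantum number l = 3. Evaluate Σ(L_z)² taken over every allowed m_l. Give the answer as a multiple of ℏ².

m_l ∈ {-3, -2, -1, 0, 1, 2, 3}.
Σ m_l² = 2·(1 + 4 + 9) = 28.

Σ(L_z)² = 28 ℏ²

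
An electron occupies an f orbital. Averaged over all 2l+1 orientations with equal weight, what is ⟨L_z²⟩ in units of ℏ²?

An f state has l = 3.
m_l ∈ {-3, -2, -1, 0, 1, 2, 3}.
⟨L_z²⟩ = ℏ²·(Σ m_l²)/(2l+1) = ℏ²·28/7 = 4ℏ².

⟨L_z²⟩ = 4 ℏ²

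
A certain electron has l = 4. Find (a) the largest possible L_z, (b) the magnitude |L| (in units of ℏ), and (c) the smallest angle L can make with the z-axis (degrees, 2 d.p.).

L_z,max = 4ℏ; |L| = 2√5 ℏ ≈ 4.472ℏ; θ_min ≈ 26.57°

L_z,max = lℏ = 4ℏ.
|L| = ℏ√(4·5) = 2√5 ℏ ≈ 4.472ℏ.
cos θ_min = 4/√20, so θ_min ≈ 26.57°.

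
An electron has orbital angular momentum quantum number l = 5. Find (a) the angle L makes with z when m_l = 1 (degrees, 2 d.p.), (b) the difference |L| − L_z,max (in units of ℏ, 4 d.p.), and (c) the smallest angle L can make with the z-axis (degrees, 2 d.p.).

For m_l = 1: cos θ = 1/√30, θ ≈ 79.48°.
|L| − L_z,max = (√30 − 5)ℏ ≈ 0.4772ℏ.
cos θ_min = 5/√30, so θ_min ≈ 24.09°.

θ(m_l=1) ≈ 79.48°; |L|−L_z,max ≈ 0.4772ℏ; θ_min ≈ 24.09°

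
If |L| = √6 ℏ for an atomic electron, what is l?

|L| = ℏ√(l(l+1)), so l(l+1) = 6.
l² + l − 6 = 0 ⇒ l = 2.

l = 2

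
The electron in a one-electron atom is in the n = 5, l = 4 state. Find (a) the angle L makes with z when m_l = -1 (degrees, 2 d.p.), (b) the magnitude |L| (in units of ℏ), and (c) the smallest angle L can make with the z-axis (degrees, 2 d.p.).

For m_l = -1: cos θ = -1/√20, θ ≈ 102.92°.
|L| = ℏ√(4·5) = 2√5 ℏ ≈ 4.472ℏ.
cos θ_min = 4/√20, so θ_min ≈ 26.57°.

θ(m_l=-1) ≈ 102.92°; |L| = 2√5 ℏ ≈ 4.472ℏ; θ_min ≈ 26.57°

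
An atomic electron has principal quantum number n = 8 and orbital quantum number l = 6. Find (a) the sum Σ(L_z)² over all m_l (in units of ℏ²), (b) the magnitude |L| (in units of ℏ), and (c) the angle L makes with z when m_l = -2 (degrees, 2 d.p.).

Σ m_l² = 182, so Σ(L_z)² = 182 ℏ².
|L| = ℏ√(6·7) = √42 ℏ ≈ 6.481ℏ.
For m_l = -2: cos θ = -2/√42, θ ≈ 107.98°.

Σ(L_z)² = 182 ℏ²; |L| = √42 ℏ ≈ 6.481ℏ; θ(m_l=-2) ≈ 107.98°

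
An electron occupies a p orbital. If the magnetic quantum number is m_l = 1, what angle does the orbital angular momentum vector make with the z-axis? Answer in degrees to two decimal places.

For a p orbital, l = 1.
|L| = √(l(l+1)) ℏ = √2 ℏ.
L_z = m_l ℏ = 1ℏ.
cos θ = L_z/|L| = 1/√2, so θ ≈ 45.00°.

θ ≈ 45.00°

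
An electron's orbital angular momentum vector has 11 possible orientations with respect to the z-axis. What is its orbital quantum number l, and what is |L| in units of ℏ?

l = 5, |L| = √30 ℏ ≈ 5.477ℏ

Since there are 2l+1 = 11 values of m_l, l = 5.
Then |L| = √(l(l+1)) ℏ = √30 ℏ.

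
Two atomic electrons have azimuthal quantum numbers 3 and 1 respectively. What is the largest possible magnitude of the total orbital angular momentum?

Angular momentum addition gives L = |l₁ − l₂|, …, l₁ + l₂.
L ∈ {2, 3, 4}.
The largest magnitude corresponds to L = 4: |L_tot| = ℏ√(4·5) = 2√5 ℏ.

|L_tot|_max = 2√5 ℏ ≈ 4.472ℏ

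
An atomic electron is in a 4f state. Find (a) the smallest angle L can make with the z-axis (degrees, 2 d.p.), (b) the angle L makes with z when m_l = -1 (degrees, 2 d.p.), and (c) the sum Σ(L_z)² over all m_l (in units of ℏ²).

θ_min ≈ 30.00°; θ(m_l=-1) ≈ 106.78°; Σ(L_z)² = 28 ℏ²

4f means n = 4, l = 3.
cos θ_min = 3/√12, so θ_min ≈ 30.00°.
For m_l = -1: cos θ = -1/√12, θ ≈ 106.78°.
Σ m_l² = 28, so Σ(L_z)² = 28 ℏ².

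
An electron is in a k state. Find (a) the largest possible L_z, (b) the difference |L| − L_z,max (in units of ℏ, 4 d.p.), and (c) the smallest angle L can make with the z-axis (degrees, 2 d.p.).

A k state has l = 7.
L_z,max = lℏ = 7ℏ.
|L| − L_z,max = (2√14 − 7)ℏ ≈ 0.4833ℏ.
cos θ_min = 7/√56, so θ_min ≈ 20.70°.

L_z,max = 7ℏ; |L|−L_z,max ≈ 0.4833ℏ; θ_min ≈ 20.70°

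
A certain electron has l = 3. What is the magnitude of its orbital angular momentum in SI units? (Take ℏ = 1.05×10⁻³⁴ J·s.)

|L| = ℏ√(l(l+1)) = ℏ√(3·4) = 2√3 ℏ
Numerically, |L| = 3.464 × (1.05×10⁻³⁴ J·s) = 3.64×10⁻³⁴ J·s.

|L| = 3.64×10⁻³⁴ J·s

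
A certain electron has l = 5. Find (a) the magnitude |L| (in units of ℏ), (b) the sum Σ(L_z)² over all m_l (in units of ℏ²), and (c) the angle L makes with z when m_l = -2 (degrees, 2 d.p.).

|L| = ℏ√(5·6) = √30 ℏ ≈ 5.477ℏ.
Σ m_l² = 110, so Σ(L_z)² = 110 ℏ².
For m_l = -2: cos θ = -2/√30, θ ≈ 111.42°.

|L| = √30 ℏ ≈ 5.477ℏ; Σ(L_z)² = 110 ℏ²; θ(m_l=-2) ≈ 111.42°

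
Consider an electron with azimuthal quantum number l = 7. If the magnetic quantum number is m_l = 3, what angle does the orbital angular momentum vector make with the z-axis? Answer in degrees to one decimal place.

θ ≈ 66.4°

|L| = √(l(l+1)) ℏ = 2√14 ℏ.
L_z = m_l ℏ = 3ℏ.
cos θ = L_z/|L| = 3/√56, so θ ≈ 66.4°.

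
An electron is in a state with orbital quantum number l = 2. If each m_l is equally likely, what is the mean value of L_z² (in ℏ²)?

m_l ∈ {-2, -1, 0, 1, 2}.
⟨L_z²⟩ = ℏ²·(Σ m_l²)/(2l+1) = ℏ²·10/5 = 2ℏ².

⟨L_z²⟩ = 2 ℏ²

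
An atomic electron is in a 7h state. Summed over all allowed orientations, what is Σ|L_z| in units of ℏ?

The 7h subshell has l = 5.
m_l ∈ {-5, -4, -3, -2, -1, 0, 1, 2, 3, 4, 5}.
Σ|m_l| = 2·5(5+1)/2 = 30.

Σ|L_z| = 30 ℏ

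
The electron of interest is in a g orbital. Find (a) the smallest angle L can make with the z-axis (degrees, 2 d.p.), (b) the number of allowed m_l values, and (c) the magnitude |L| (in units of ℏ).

For a g orbital, l = 4.
cos θ_min = 4/√20, so θ_min ≈ 26.57°.
There are 2l+1 = 9 values of m_l.
|L| = ℏ√(4·5) = 2√5 ℏ ≈ 4.472ℏ.

θ_min ≈ 26.57°; 9 values; |L| = 2√5 ℏ ≈ 4.472ℏ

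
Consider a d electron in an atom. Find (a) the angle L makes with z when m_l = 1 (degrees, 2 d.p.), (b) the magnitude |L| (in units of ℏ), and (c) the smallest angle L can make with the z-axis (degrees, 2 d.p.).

For a d orbital, l = 2.
For m_l = 1: cos θ = 1/√6, θ ≈ 65.91°.
|L| = ℏ√(2·3) = √6 ℏ ≈ 2.449ℏ.
cos θ_min = 2/√6, so θ_min ≈ 35.26°.

θ(m_l=1) ≈ 65.91°; |L| = √6 ℏ ≈ 2.449ℏ; θ_min ≈ 35.26°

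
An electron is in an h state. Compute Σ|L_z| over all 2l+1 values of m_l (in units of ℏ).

The letter h corresponds to l = 5.
m_l ∈ {-5, -4, -3, -2, -1, 0, 1, 2, 3, 4, 5}.
Σ|m_l| = 2(1+2+…+5) = 30.

Σ|L_z| = 30 ℏ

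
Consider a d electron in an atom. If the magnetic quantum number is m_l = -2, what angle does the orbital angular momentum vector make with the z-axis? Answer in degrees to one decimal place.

For a d orbital, l = 2.
|L| = √(l(l+1)) ℏ = √6 ℏ.
L_z = m_l ℏ = −2ℏ.
cos θ = L_z/|L| = -2/√6, so θ ≈ 144.7°.

θ ≈ 144.7°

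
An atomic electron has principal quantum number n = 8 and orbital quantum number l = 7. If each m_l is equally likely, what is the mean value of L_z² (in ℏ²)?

⟨L_z²⟩ = 18.67 ℏ²

The allowed m_l values are -7, -6, -5, -4, -3, -2, -1, 0, 1, 2, 3, 4, 5, 6, 7.
⟨L_z²⟩ = ℏ²·(Σ m_l²)/(2l+1) = ℏ²·280/15 = 18.67ℏ².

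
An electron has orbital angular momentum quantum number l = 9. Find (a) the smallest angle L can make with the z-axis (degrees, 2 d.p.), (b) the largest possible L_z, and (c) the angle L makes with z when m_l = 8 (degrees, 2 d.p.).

θ_min ≈ 18.43°; L_z,max = 9ℏ; θ(m_l=8) ≈ 32.51°

cos θ_min = 9/√90, so θ_min ≈ 18.43°.
L_z,max = lℏ = 9ℏ.
For m_l = 8: cos θ = 8/√90, θ ≈ 32.51°.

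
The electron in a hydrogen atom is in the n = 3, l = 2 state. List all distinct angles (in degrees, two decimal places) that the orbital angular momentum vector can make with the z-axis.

|L| = √(l(l+1)) ℏ = √6 ℏ.
cos θ = m_l/√6 for each m_l ∈ {-2, -1, 0, 1, 2}.

θ ∈ {35.26°, 65.91°, 90.00°, 114.09°, 144.74°}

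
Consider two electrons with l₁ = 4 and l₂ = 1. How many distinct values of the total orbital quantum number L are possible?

3

By the triangle rule, |l₁ − l₂| ≤ L ≤ l₁ + l₂.
Allowed values: L = 3, 4, 5.
That is 3 values.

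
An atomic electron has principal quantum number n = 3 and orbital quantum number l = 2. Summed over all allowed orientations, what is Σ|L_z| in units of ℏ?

m_l ∈ {-2, -1, 0, 1, 2}.
Σ|m_l| = 2(1+2+…+2) = 6.

Σ|L_z| = 6 ℏ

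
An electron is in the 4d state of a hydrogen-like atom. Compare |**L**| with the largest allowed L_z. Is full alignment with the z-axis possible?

No: L_z,max = 2ℏ < |L| = √6 ℏ ≈ 2.449ℏ

4d means n = 4, l = 2.
|L| = √6 ℏ ≈ 2.4495ℏ, while L_z,max = lℏ = 2ℏ.
Since |L| > L_z,max, the vector can never point exactly along z; the closest it comes is θ_min = arccos(2/√6) ≈ 35.3°.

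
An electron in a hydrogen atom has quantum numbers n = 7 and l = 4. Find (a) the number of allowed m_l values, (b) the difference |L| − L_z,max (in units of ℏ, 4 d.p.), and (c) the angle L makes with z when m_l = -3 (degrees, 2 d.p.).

There are 2l+1 = 9 values of m_l.
|L| − L_z,max = (2√5 − 4)ℏ ≈ 0.4721ℏ.
For m_l = -3: cos θ = -3/√20, θ ≈ 132.13°.

9 values; |L|−L_z,max ≈ 0.4721ℏ; θ(m_l=-3) ≈ 132.13°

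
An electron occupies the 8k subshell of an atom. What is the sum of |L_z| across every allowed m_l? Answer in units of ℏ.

Σ|L_z| = 56 ℏ

The 8k subshell has l = 7.
The allowed m_l values are -7, -6, -5, -4, -3, -2, -1, 0, 1, 2, 3, 4, 5, 6, 7.
Σ|m_l| = l(l+1) = 56.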